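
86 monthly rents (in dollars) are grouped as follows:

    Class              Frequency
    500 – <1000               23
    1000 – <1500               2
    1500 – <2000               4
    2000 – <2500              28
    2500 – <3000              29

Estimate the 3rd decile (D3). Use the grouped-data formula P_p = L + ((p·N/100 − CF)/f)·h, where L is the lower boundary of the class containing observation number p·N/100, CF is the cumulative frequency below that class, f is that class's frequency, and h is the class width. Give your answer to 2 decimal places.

N = 86; target position k = 30/100 · 86 = 25.8.
Cumulative frequencies: 23, 25, 29, 57, 86.
Observation 25.8 falls in the class 1500 – <2000.
L = 1500, CF = 25, f = 4, h = 500.
P30 = 1500 + ((25.8 − 25)/4)·500 = 1500 + 100 = 1600.

1600.00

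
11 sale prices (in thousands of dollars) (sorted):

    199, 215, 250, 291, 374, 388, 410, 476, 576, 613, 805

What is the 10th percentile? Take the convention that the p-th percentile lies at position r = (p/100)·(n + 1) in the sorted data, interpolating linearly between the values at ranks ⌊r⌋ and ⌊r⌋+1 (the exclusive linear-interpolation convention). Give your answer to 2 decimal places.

202.20

n = 11.
r = (10/100)·(11 + 1) = 1.2.
Rank 1 is 199 and rank 2 is 215.
Interpolate: 199 + 0.2·(215 − 199) = 199 + 0.2·16 = 202.2.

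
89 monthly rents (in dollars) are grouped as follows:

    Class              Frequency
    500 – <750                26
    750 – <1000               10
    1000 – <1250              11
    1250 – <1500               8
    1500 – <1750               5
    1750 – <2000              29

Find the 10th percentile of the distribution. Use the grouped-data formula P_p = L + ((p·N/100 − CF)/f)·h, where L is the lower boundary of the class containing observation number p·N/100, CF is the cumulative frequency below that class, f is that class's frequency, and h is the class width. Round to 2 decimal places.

585.58

N = 89; target position k = 10/100 · 89 = 8.9.
Cumulative frequencies: 26, 36, 47, 55, 60, 89.
Observation 8.9 falls in the class 500 – <750.
L = 500, CF = 0, f = 26, h = 250.
P10 = 500 + ((8.9 − 0)/26)·250 = 500 + 85.5769 = 585.577.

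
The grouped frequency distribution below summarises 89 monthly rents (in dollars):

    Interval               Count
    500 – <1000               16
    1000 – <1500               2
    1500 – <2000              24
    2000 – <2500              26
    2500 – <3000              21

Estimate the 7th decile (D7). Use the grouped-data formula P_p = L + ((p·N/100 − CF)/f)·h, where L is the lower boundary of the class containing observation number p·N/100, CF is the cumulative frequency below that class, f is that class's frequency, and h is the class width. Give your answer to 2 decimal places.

N = 89; target position k = 70/100 · 89 = 62.3.
Cumulative frequencies: 16, 18, 42, 68, 89.
Observation 62.3 falls in the class 2000 – <2500.
L = 2000, CF = 42, f = 26, h = 500.
P70 = 2000 + ((62.3 − 42)/26)·500 = 2000 + 390.385 = 2390.38.

2390.38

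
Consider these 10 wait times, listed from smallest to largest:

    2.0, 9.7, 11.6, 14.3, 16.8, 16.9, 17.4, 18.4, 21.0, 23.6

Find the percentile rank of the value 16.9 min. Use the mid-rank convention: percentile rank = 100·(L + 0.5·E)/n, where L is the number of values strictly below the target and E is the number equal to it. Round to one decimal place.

55.0

Count below 16.9: L = 5; count equal: E = 1; n = 10.
Percentile rank = 100·(5 + 0.5·1)/10 = 100·5.5/10 = 55.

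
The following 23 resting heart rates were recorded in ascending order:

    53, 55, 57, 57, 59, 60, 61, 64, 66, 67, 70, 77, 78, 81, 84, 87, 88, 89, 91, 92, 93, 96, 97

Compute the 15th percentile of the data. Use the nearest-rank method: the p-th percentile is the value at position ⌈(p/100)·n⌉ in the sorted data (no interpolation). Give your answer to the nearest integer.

n = 23.
Position = ⌈15/100 · 23⌉ = ⌈3.45⌉ = 4.
The value at rank 4 is 57.

57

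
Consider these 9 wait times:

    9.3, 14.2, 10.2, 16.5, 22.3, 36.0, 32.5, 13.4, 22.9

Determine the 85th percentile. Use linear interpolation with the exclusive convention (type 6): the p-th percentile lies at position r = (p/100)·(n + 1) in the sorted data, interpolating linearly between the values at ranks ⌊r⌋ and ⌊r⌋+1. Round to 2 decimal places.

34.25

Sorted: 9.3, 10.2, 13.4, 14.2, 16.5, 22.3, 22.9, 32.5, 36.0.
n = 9.
r = (85/100)·(9 + 1) = 8.5.
Rank 8 is 32.5 and rank 9 is 36.0.
Interpolate: 32.5 + 0.5·(36.0 − 32.5) = 32.5 + 0.5·3.5 = 34.25.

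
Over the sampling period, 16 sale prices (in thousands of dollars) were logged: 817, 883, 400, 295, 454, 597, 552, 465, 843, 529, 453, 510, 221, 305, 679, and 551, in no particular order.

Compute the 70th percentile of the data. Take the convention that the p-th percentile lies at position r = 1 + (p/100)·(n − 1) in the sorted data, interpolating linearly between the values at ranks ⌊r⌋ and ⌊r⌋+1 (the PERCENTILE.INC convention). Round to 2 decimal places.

574.50

Sorted: 221, 295, 305, 400, 453, 454, 465, 510, 529, 551, 552, 597, 679, 817, 843, 883.
n = 16.
r = 1 + (70/100)·(16 − 1) = 1 + 10.5 = 11.5.
Rank 11 is 552 and rank 12 is 597.
Interpolate: 552 + 0.5·(597 − 552) = 552 + 0.5·45 = 574.5.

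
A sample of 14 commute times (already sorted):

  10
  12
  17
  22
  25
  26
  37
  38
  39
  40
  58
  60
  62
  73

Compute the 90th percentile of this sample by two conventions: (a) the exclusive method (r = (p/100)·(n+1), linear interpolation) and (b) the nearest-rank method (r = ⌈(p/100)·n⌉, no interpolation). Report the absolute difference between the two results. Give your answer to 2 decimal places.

n = 14.
(a) r = 13.5; between ranks 13 (62) and 14 (73): 67.5.
(b) the nearest-rank method: rank 13 → 62.
|67.5 − 62| = 5.5.

5.50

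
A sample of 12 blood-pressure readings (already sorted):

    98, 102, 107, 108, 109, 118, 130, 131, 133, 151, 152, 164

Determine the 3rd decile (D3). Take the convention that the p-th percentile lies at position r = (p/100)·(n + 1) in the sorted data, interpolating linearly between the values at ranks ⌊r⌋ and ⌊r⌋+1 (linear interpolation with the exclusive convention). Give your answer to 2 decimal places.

107.90

n = 12.
r = (30/100)·(12 + 1) = 3.9.
Rank 3 is 107 and rank 4 is 108.
Interpolate: 107 + 0.9·(108 − 107) = 107 + 0.9·1 = 107.9.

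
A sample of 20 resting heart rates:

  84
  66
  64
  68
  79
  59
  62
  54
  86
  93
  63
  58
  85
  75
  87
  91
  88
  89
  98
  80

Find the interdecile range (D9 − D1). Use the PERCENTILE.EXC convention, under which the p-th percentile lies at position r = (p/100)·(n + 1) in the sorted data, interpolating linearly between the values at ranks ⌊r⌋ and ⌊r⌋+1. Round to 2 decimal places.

Sorted: 54, 58, 59, 62, 63, 64, 66, 68, 75, 79, 80, 84, 85, 86, 87, 88, 89, 91, 93, 98.
n = 20.
P10: r = 2.1; ranks 2–3 are 58, 59; interpolating gives 58.1.
P90: r = 18.9; ranks 18–19 are 91, 93; interpolating gives 92.8.
Difference: 92.8 − 58.1 = 34.7.

34.70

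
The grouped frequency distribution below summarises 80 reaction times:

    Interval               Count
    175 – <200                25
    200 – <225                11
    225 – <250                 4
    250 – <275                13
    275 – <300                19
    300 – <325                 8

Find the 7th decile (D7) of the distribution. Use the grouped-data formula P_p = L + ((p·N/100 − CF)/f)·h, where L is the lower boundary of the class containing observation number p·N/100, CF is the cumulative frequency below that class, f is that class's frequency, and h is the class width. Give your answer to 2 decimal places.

278.95

N = 80; target position k = 70/100 · 80 = 56.
Cumulative frequencies: 25, 36, 40, 53, 72, 80.
Observation 56 falls in the class 275 – <300.
L = 275, CF = 53, f = 19, h = 25.
P70 = 275 + ((56 − 53)/19)·25 = 275 + 3.94737 = 278.947.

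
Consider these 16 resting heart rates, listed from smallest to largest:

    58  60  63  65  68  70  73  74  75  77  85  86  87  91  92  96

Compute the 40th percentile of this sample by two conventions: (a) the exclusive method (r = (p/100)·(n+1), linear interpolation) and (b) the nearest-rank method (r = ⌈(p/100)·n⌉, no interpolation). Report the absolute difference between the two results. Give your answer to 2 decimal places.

n = 16.
(a) r = 6.8; between ranks 6 (70) and 7 (73): 72.4.
(b) the nearest-rank method: rank 7 → 73.
|72.4 − 73| = 0.6.

0.60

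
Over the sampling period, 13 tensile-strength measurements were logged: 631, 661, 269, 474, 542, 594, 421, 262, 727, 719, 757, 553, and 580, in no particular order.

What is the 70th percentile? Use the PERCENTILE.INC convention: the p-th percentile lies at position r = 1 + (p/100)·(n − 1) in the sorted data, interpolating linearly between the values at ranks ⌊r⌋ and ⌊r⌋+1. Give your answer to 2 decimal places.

643.00

Sorted: 262, 269, 421, 474, 542, 553, 580, 594, 631, 661, 719, 727, 757.
n = 13.
r = 1 + (70/100)·(13 − 1) = 1 + 8.4 = 9.4.
Rank 9 is 631 and rank 10 is 661.
Interpolate: 631 + 0.4·(661 − 631) = 631 + 0.4·30 = 643.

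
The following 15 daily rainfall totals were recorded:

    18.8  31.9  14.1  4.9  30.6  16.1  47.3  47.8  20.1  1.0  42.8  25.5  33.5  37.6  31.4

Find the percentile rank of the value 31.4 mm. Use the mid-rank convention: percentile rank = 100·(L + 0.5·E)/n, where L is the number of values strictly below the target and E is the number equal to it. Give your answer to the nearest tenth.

Sorted: 1.0, 4.9, 14.1, 16.1, 18.8, 20.1, 25.5, 30.6, 31.4, 31.9, 33.5, 37.6, 42.8, 47.3, 47.8.
Count below 31.4: L = 8; count equal: E = 1; n = 15.
Percentile rank = 100·(8 + 0.5·1)/15 = 100·8.5/15 = 56.67.

56.7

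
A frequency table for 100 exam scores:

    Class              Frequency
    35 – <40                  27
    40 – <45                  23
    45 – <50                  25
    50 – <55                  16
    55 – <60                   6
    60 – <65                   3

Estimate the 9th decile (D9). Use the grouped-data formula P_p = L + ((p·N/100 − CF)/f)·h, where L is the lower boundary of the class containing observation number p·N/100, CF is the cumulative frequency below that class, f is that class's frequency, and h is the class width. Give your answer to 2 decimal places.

N = 100; target position k = 90/100 · 100 = 90.
Cumulative frequencies: 27, 50, 75, 91, 97, 100.
Observation 90 falls in the class 50 – <55.
L = 50, CF = 75, f = 16, h = 5.
P90 = 50 + ((90 − 75)/16)·5 = 50 + 4.6875 = 54.6875.

54.69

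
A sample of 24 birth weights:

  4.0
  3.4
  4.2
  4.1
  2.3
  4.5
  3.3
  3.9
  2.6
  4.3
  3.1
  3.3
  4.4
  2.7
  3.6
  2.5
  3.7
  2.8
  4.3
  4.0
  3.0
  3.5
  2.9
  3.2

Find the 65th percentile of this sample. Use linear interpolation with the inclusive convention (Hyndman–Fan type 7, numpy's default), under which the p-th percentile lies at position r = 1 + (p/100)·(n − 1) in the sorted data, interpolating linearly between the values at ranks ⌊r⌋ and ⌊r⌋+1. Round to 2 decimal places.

3.89

Sorted: 2.3, 2.5, 2.6, 2.7, 2.8, 2.9, 3.0, 3.1, 3.2, 3.3, 3.3, 3.4, 3.5, 3.6, 3.7, 3.9, 4.0, 4.0, 4.1, 4.2, 4.3, 4.3, 4.4, 4.5.
n = 24.
r = 1 + (65/100)·(24 − 1) = 1 + 14.95 = 15.95.
Rank 15 is 3.7 and rank 16 is 3.9.
Interpolate: 3.7 + 0.95·(3.9 − 3.7) = 3.7 + 0.95·0.2 = 3.89.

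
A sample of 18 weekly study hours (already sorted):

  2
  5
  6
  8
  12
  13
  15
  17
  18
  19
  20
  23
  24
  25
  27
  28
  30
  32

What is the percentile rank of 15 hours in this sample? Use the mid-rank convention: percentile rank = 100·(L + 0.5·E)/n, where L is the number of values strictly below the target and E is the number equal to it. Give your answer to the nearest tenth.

Count below 15: L = 6; count equal: E = 1; n = 18.
Percentile rank = 100·(6 + 0.5·1)/18 = 100·6.5/18 = 36.11.

36.1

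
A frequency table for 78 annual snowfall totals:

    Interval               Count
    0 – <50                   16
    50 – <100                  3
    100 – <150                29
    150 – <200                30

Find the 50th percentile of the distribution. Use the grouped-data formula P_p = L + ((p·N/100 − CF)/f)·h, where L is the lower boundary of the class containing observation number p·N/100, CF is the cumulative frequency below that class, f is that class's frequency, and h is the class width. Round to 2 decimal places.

N = 78; target position k = 50/100 · 78 = 39.
Cumulative frequencies: 16, 19, 48, 78.
Observation 39 falls in the class 100 – <150.
L = 100, CF = 19, f = 29, h = 50.
P50 = 100 + ((39 − 19)/29)·50 = 100 + 34.4828 = 134.483.

134.48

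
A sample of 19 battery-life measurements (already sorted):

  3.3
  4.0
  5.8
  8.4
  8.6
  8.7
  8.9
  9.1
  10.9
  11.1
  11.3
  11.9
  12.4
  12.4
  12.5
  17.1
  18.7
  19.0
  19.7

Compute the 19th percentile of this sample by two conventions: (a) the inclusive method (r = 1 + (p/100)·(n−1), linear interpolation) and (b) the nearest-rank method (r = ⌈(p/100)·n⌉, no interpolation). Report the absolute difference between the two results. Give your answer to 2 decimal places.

0.08

n = 19.
(a) r = 4.42; between ranks 4 (8.4) and 5 (8.6): 8.484.
(b) the nearest-rank method: rank 4 → 8.4.
|8.484 − 8.4| = 0.084.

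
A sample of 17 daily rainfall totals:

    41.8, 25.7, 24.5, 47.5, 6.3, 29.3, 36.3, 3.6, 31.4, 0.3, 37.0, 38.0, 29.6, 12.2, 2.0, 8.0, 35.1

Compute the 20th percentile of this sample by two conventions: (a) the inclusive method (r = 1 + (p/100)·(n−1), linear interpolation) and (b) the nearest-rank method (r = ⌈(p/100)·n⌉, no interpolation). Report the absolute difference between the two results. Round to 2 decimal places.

Sorted: 0.3, 2.0, 3.6, 6.3, 8.0, 12.2, 24.5, 25.7, 29.3, 29.6, 31.4, 35.1, 36.3, 37.0, 38.0, 41.8, 47.5.
n = 17.
(a) r = 4.2; between ranks 4 (6.3) and 5 (8.0): 6.64.
(b) the nearest-rank method: rank 4 → 6.3.
|6.64 − 6.3| = 0.34.

0.34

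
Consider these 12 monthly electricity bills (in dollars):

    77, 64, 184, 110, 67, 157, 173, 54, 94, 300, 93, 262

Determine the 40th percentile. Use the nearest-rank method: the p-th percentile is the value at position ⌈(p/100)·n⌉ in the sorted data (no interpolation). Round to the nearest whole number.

93

Sorted: 54, 64, 67, 77, 93, 94, 110, 157, 173, 184, 262, 300.
n = 12.
Position = ⌈40/100 · 12⌉ = ⌈4.8⌉ = 5.
The value at rank 5 is 93.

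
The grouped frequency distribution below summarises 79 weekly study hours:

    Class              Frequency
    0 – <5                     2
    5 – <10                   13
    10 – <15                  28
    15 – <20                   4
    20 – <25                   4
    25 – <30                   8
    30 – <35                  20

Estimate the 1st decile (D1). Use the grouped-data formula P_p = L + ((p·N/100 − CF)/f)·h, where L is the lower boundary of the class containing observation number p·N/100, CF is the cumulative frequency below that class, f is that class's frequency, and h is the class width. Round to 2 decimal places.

7.27

N = 79; target position k = 10/100 · 79 = 7.9.
Cumulative frequencies: 2, 15, 43, 47, 51, 59, 79.
Observation 7.9 falls in the class 5 – <10.
L = 5, CF = 2, f = 13, h = 5.
P10 = 5 + ((7.9 − 2)/13)·5 = 5 + 2.26923 = 7.26923.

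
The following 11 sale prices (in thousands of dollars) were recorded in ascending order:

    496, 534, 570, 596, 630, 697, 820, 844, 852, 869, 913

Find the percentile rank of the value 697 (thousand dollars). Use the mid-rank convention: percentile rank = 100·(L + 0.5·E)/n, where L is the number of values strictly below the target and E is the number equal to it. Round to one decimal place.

Count below 697: L = 5; count equal: E = 1; n = 11.
Percentile rank = 100·(5 + 0.5·1)/11 = 100·5.5/11 = 50.

50.0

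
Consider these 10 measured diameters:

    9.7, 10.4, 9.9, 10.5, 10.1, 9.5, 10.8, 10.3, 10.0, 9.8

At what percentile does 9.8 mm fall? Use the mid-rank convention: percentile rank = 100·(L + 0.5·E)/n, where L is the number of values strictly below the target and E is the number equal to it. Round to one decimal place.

25.0

Sorted: 9.5, 9.7, 9.8, 9.9, 10.0, 10.1, 10.3, 10.4, 10.5, 10.8.
Count below 9.8: L = 2; count equal: E = 1; n = 10.
Percentile rank = 100·(2 + 0.5·1)/10 = 100·2.5/10 = 25.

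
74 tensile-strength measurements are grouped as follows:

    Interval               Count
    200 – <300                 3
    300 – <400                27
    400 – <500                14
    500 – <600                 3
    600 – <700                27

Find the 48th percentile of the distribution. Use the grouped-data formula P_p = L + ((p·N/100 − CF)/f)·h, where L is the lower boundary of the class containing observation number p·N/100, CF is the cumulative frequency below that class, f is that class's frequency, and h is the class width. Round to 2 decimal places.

N = 74; target position k = 48/100 · 74 = 35.52.
Cumulative frequencies: 3, 30, 44, 47, 74.
Observation 35.52 falls in the class 400 – <500.
L = 400, CF = 30, f = 14, h = 100.
P48 = 400 + ((35.52 − 30)/14)·100 = 400 + 39.4286 = 439.429.

439.43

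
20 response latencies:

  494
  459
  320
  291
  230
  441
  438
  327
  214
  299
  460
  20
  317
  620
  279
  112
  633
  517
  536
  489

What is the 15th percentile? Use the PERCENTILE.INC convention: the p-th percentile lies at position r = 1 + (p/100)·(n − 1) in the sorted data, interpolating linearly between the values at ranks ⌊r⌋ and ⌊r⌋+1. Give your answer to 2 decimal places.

Sorted: 20, 112, 214, 230, 279, 291, 299, 317, 320, 327, 438, 441, 459, 460, 489, 494, 517, 536, 620, 633.
n = 20.
r = 1 + (15/100)·(20 − 1) = 1 + 2.85 = 3.85.
Rank 3 is 214 and rank 4 is 230.
Interpolate: 214 + 0.85·(230 − 214) = 214 + 0.85·16 = 227.6.

227.60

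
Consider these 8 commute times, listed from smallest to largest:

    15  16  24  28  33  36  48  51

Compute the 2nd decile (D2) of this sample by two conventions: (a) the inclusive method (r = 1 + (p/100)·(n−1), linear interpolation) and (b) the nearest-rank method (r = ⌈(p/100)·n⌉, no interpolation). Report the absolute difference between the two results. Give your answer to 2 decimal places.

3.20

n = 8.
(a) r = 2.4; between ranks 2 (16) and 3 (24): 19.2.
(b) the nearest-rank method: rank 2 → 16.
|19.2 − 16| = 3.2.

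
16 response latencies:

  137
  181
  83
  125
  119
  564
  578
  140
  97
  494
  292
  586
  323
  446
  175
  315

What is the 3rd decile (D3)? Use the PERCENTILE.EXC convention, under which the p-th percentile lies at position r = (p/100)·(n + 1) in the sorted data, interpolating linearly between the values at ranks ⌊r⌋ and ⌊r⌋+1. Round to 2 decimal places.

137.30

Sorted: 83, 97, 119, 125, 137, 140, 175, 181, 292, 315, 323, 446, 494, 564, 578, 586.
n = 16.
r = (30/100)·(16 + 1) = 5.1.
Rank 5 is 137 and rank 6 is 140.
Interpolate: 137 + 0.1·(140 − 137) = 137 + 0.1·3 = 137.3.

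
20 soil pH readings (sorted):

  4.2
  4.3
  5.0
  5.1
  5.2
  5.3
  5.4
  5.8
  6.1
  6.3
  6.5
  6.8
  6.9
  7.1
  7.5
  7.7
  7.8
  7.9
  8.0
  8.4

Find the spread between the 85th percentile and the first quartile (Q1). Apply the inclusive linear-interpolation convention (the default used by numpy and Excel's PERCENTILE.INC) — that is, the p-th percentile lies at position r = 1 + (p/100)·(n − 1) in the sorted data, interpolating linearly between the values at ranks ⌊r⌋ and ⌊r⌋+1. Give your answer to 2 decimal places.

2.54

n = 20.
P25: r = 5.75; ranks 5–6 are 5.2, 5.3; interpolating gives 5.275.
P85: r = 17.15; ranks 17–18 are 7.8, 7.9; interpolating gives 7.815.
Difference: 7.815 − 5.275 = 2.54.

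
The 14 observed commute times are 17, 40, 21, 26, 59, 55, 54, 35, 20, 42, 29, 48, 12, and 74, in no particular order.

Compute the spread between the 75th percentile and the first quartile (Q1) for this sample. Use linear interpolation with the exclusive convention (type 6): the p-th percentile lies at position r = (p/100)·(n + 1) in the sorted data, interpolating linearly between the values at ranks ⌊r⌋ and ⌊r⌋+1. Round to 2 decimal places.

33.50

Sorted: 12, 17, 20, 21, 26, 29, 35, 40, 42, 48, 54, 55, 59, 74.
n = 14.
P25: r = 3.75; ranks 3–4 are 20, 21; interpolating gives 20.75.
P75: r = 11.25; ranks 11–12 are 54, 55; interpolating gives 54.25.
Difference: 54.25 − 20.75 = 33.5.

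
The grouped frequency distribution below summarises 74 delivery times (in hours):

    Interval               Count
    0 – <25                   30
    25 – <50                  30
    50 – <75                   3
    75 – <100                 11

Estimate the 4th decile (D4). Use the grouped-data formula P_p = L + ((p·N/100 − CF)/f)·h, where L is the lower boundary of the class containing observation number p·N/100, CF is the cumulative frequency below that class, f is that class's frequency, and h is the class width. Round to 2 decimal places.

N = 74; target position k = 40/100 · 74 = 29.6.
Cumulative frequencies: 30, 60, 63, 74.
Observation 29.6 falls in the class 0 – <25.
L = 0, CF = 0, f = 30, h = 25.
P40 = 0 + ((29.6 − 0)/30)·25 = 0 + 24.6667 = 24.6667.

24.67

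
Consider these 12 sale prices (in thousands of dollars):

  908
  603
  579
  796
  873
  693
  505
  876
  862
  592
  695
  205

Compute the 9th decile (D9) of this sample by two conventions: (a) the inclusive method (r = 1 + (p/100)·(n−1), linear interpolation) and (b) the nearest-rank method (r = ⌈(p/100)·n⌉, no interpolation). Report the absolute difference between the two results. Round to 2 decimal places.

0.30

Sorted: 205, 505, 579, 592, 603, 693, 695, 796, 862, 873, 876, 908.
n = 12.
(a) r = 10.9; between ranks 10 (873) and 11 (876): 875.7.
(b) the nearest-rank method: rank 11 → 876.
|875.7 − 876| = 0.3.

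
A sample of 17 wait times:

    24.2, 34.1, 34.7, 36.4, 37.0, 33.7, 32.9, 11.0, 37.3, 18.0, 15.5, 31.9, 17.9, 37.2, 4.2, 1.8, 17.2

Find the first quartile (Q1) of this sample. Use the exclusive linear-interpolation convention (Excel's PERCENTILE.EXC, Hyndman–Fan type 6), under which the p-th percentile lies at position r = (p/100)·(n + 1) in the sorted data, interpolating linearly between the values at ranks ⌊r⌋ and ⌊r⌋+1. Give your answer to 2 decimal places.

Sorted: 1.8, 4.2, 11.0, 15.5, 17.2, 17.9, 18.0, 24.2, 31.9, 32.9, 33.7, 34.1, 34.7, 36.4, 37.0, 37.2, 37.3.
n = 17.
r = (25/100)·(17 + 1) = 4.5.
Rank 4 is 15.5 and rank 5 is 17.2.
Interpolate: 15.5 + 0.5·(17.2 − 15.5) = 15.5 + 0.5·1.7 = 16.35.

16.35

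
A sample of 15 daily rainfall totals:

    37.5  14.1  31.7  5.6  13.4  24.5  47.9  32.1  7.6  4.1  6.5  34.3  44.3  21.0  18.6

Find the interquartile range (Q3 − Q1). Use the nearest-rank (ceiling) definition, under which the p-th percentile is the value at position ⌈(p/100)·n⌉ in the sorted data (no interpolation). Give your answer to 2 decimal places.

26.70

Sorted: 4.1, 5.6, 6.5, 7.6, 13.4, 14.1, 18.6, 21.0, 24.5, 31.7, 32.1, 34.3, 37.5, 44.3, 47.9.
n = 15.
P25: rank ⌈25/100·15⌉ = 4 → 7.6.
P75: rank ⌈75/100·15⌉ = 12 → 34.3.
Difference: 34.3 − 7.6 = 26.7.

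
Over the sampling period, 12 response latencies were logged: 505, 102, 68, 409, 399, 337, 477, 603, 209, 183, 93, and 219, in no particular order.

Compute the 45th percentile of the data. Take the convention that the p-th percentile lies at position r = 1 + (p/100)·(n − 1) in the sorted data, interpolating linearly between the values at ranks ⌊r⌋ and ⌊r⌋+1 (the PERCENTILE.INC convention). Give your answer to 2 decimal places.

Sorted: 68, 93, 102, 183, 209, 219, 337, 399, 409, 477, 505, 603.
n = 12.
r = 1 + (45/100)·(12 − 1) = 1 + 4.95 = 5.95.
Rank 5 is 209 and rank 6 is 219.
Interpolate: 209 + 0.95·(219 − 209) = 209 + 0.95·10 = 218.5.

218.50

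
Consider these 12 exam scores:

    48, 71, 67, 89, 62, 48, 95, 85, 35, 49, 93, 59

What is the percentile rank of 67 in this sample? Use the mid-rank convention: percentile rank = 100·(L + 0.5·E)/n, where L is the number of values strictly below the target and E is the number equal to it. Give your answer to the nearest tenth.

Sorted: 35, 48, 48, 49, 59, 62, 67, 71, 85, 89, 93, 95.
Count below 67: L = 6; count equal: E = 1; n = 12.
Percentile rank = 100·(6 + 0.5·1)/12 = 100·6.5/12 = 54.17.

54.2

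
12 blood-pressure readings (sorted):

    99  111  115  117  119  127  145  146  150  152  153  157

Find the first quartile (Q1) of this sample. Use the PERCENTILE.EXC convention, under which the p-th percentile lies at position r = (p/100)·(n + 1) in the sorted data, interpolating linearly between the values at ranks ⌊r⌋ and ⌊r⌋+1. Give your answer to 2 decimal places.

n = 12.
r = (25/100)·(12 + 1) = 3.25.
Rank 3 is 115 and rank 4 is 117.
Interpolate: 115 + 0.25·(117 − 115) = 115 + 0.25·2 = 115.5.

115.50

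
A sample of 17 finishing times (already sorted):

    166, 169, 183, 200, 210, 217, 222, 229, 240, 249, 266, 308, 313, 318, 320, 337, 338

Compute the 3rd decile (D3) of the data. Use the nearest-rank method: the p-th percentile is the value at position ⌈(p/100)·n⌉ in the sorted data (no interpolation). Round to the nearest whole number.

217

n = 17.
Position = ⌈30/100 · 17⌉ = ⌈5.1⌉ = 6.
The value at rank 6 is 217.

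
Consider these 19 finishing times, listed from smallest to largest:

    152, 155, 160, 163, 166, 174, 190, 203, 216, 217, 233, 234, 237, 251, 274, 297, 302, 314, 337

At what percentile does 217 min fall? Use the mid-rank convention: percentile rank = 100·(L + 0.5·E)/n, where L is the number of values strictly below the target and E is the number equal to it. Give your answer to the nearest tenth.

50.0

Count below 217: L = 9; count equal: E = 1; n = 19.
Percentile rank = 100·(9 + 0.5·1)/19 = 100·9.5/19 = 50.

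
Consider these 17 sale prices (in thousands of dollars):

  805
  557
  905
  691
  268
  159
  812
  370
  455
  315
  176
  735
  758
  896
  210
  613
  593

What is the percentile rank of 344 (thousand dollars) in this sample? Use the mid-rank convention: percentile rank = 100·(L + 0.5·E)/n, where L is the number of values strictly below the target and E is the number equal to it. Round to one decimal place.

29.4

Sorted: 159, 176, 210, 268, 315, 370, 455, 557, 593, 613, 691, 735, 758, 805, 812, 896, 905.
Count below 344: L = 5; count equal: E = 0; n = 17.
Percentile rank = 100·(5 + 0.5·0)/17 = 100·5/17 = 29.41.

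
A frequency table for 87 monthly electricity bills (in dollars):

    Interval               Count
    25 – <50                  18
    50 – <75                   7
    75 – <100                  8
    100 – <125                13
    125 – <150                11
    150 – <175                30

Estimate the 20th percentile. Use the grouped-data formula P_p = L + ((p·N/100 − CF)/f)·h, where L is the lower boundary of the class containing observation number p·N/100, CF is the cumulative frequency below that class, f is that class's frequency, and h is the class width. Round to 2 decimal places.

N = 87; target position k = 20/100 · 87 = 17.4.
Cumulative frequencies: 18, 25, 33, 46, 57, 87.
Observation 17.4 falls in the class 25 – <50.
L = 25, CF = 0, f = 18, h = 25.
P20 = 25 + ((17.4 − 0)/18)·25 = 25 + 24.1667 = 49.1667.

49.17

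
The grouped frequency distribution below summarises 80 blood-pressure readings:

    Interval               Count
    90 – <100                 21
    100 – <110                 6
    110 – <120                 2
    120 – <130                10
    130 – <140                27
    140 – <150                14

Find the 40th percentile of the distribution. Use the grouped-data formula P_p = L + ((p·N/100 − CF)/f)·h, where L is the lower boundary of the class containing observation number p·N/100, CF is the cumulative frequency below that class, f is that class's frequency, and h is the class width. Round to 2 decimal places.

123.00

N = 80; target position k = 40/100 · 80 = 32.
Cumulative frequencies: 21, 27, 29, 39, 66, 80.
Observation 32 falls in the class 120 – <130.
L = 120, CF = 29, f = 10, h = 10.
P40 = 120 + ((32 − 29)/10)·10 = 120 + 3 = 123.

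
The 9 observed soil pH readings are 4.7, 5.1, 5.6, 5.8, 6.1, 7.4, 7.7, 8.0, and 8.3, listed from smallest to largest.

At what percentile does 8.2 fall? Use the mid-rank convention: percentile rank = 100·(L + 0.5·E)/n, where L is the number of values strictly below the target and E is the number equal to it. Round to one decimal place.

Count below 8.2: L = 8; count equal: E = 0; n = 9.
Percentile rank = 100·(8 + 0.5·0)/9 = 100·8/9 = 88.89.

88.9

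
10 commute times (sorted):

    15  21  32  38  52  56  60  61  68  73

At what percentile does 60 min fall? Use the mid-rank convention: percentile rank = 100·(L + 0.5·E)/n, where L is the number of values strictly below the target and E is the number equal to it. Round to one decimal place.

Count below 60: L = 6; count equal: E = 1; n = 10.
Percentile rank = 100·(6 + 0.5·1)/10 = 100·6.5/10 = 65.

65.0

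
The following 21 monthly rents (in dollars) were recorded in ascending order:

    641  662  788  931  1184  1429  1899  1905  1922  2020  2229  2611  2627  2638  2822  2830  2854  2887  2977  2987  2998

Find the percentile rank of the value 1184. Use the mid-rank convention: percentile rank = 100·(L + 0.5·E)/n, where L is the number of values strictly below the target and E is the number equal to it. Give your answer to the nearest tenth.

Count below 1184: L = 4; count equal: E = 1; n = 21.
Percentile rank = 100·(4 + 0.5·1)/21 = 100·4.5/21 = 21.43.

21.4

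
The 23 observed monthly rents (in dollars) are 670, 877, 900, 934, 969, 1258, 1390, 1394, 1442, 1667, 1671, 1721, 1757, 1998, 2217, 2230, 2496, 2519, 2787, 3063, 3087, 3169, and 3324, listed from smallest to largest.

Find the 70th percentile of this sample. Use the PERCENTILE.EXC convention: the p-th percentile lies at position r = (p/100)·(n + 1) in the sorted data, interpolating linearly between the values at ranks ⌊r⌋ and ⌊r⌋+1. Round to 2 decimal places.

2442.80

n = 23.
r = (70/100)·(23 + 1) = 16.8.
Rank 16 is 2230 and rank 17 is 2496.
Interpolate: 2230 + 0.8·(2496 − 2230) = 2230 + 0.8·266 = 2442.8.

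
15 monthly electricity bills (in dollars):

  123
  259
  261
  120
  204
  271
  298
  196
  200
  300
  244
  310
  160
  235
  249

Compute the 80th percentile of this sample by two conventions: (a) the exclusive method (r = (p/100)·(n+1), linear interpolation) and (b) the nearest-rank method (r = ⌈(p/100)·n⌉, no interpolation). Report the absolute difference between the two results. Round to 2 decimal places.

21.60

Sorted: 120, 123, 160, 196, 200, 204, 235, 244, 249, 259, 261, 271, 298, 300, 310.
n = 15.
(a) r = 12.8; between ranks 12 (271) and 13 (298): 292.6.
(b) the nearest-rank method: rank 12 → 271.
|292.6 − 271| = 21.6.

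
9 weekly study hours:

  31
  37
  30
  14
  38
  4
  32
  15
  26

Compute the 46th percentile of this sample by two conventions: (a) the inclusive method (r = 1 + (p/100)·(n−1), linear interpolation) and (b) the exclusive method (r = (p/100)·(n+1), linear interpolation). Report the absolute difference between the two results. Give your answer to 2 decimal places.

0.32

Sorted: 4, 14, 15, 26, 30, 31, 32, 37, 38.
n = 9.
(a) r = 4.68; between ranks 4 (26) and 5 (30): 28.72.
(b) r = 4.6; between ranks 4 (26) and 5 (30): 28.4.
|28.72 − 28.4| = 0.32.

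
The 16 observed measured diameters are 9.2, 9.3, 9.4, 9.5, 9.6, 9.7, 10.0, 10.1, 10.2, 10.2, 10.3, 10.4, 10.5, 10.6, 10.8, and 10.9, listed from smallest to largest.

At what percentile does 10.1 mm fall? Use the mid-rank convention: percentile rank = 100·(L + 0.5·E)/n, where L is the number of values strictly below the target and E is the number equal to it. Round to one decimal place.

Count below 10.1: L = 7; count equal: E = 1; n = 16.
Percentile rank = 100·(7 + 0.5·1)/16 = 100·7.5/16 = 46.88.

46.9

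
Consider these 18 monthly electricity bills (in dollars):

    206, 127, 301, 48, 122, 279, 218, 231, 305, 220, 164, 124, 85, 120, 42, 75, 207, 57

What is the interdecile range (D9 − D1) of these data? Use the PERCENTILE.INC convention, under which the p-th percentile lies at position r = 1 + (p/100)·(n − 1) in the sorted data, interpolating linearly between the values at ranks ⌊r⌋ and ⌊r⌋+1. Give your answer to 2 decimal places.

231.30

Sorted: 42, 48, 57, 75, 85, 120, 122, 124, 127, 164, 206, 207, 218, 220, 231, 279, 301, 305.
n = 18.
P10: r = 2.7; ranks 2–3 are 48, 57; interpolating gives 54.3.
P90: r = 16.3; ranks 16–17 are 279, 301; interpolating gives 285.6.
Difference: 285.6 − 54.3 = 231.3.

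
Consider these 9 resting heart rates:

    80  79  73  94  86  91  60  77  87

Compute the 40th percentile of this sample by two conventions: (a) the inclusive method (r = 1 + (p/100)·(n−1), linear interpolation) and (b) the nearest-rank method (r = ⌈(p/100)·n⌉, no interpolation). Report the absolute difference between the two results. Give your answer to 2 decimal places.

0.20

Sorted: 60, 73, 77, 79, 80, 86, 87, 91, 94.
n = 9.
(a) r = 4.2; between ranks 4 (79) and 5 (80): 79.2.
(b) the nearest-rank method: rank 4 → 79.
|79.2 − 79| = 0.2.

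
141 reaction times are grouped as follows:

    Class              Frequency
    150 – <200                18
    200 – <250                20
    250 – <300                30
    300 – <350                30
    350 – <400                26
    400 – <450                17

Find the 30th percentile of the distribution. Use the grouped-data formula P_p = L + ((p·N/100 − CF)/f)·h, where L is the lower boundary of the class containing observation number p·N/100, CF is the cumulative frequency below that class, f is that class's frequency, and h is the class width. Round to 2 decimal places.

257.17

N = 141; target position k = 30/100 · 141 = 42.3.
Cumulative frequencies: 18, 38, 68, 98, 124, 141.
Observation 42.3 falls in the class 250 – <300.
L = 250, CF = 38, f = 30, h = 50.
P30 = 250 + ((42.3 − 38)/30)·50 = 250 + 7.16667 = 257.167.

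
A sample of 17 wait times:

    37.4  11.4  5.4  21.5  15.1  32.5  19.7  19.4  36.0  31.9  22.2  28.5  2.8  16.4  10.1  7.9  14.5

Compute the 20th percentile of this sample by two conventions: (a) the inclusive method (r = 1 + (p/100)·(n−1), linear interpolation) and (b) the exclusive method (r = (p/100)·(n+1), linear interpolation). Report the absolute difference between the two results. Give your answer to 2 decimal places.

Sorted: 2.8, 5.4, 7.9, 10.1, 11.4, 14.5, 15.1, 16.4, 19.4, 19.7, 21.5, 22.2, 28.5, 31.9, 32.5, 36.0, 37.4.
n = 17.
(a) r = 4.2; between ranks 4 (10.1) and 5 (11.4): 10.36.
(b) r = 3.6; between ranks 3 (7.9) and 4 (10.1): 9.22.
|10.36 − 9.22| = 1.14.

1.14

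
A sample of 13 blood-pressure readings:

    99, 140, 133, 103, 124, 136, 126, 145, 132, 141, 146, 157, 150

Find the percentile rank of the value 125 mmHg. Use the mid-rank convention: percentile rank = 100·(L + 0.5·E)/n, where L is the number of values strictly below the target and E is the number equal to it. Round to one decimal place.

23.1

Sorted: 99, 103, 124, 126, 132, 133, 136, 140, 141, 145, 146, 150, 157.
Count below 125: L = 3; count equal: E = 0; n = 13.
Percentile rank = 100·(3 + 0.5·0)/13 = 100·3/13 = 23.08.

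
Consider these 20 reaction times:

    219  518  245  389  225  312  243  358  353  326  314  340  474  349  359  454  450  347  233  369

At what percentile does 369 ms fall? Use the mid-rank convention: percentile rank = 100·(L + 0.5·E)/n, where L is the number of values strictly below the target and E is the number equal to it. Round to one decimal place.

Sorted: 219, 225, 233, 243, 245, 312, 314, 326, 340, 347, 349, 353, 358, 359, 369, 389, 450, 454, 474, 518.
Count below 369: L = 14; count equal: E = 1; n = 20.
Percentile rank = 100·(14 + 0.5·1)/20 = 100·14.5/20 = 72.5.

72.5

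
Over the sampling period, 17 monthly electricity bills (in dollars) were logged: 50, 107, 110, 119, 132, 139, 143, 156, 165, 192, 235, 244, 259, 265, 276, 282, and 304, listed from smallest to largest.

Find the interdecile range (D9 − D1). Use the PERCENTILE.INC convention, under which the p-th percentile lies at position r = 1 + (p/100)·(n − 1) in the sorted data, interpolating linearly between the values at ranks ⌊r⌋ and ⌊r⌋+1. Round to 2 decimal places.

n = 17.
P10: r = 2.6; ranks 2–3 are 107, 110; interpolating gives 108.8.
P90: r = 15.4; ranks 15–16 are 276, 282; interpolating gives 278.4.
Difference: 278.4 − 108.8 = 169.6.

169.60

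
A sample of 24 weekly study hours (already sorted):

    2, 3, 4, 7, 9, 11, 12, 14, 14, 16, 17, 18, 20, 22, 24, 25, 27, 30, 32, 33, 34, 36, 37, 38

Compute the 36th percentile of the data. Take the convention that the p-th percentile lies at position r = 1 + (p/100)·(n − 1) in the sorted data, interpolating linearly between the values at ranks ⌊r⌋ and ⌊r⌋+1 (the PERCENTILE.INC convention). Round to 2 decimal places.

n = 24.
r = 1 + (36/100)·(24 − 1) = 1 + 8.28 = 9.28.
Rank 9 is 14 and rank 10 is 16.
Interpolate: 14 + 0.28·(16 − 14) = 14 + 0.28·2 = 14.56.

14.56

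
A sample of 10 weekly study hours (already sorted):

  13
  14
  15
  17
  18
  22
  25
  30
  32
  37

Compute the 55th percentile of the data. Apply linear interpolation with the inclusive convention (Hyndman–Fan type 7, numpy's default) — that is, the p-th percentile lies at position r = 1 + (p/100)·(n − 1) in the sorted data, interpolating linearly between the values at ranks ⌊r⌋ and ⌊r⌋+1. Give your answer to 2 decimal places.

n = 10.
r = 1 + (55/100)·(10 − 1) = 1 + 4.95 = 5.95.
Rank 5 is 18 and rank 6 is 22.
Interpolate: 18 + 0.95·(22 − 18) = 18 + 0.95·4 = 21.8.

21.80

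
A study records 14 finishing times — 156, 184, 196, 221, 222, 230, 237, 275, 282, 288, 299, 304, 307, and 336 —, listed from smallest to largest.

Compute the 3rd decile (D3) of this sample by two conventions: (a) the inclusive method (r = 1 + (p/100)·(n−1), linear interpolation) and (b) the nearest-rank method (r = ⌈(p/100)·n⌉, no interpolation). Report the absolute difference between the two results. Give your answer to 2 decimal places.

n = 14.
(a) r = 4.9; between ranks 4 (221) and 5 (222): 221.9.
(b) the nearest-rank method: rank 5 → 222.
|221.9 − 222| = 0.1.

0.10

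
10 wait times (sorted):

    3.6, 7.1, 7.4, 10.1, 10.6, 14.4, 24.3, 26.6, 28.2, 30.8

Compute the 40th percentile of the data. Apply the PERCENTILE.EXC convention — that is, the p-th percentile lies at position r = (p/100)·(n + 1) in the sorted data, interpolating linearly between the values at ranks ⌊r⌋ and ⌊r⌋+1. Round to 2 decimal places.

10.30

n = 10.
r = (40/100)·(10 + 1) = 4.4.
Rank 4 is 10.1 and rank 5 is 10.6.
Interpolate: 10.1 + 0.4·(10.6 − 10.1) = 10.1 + 0.4·0.5 = 10.3.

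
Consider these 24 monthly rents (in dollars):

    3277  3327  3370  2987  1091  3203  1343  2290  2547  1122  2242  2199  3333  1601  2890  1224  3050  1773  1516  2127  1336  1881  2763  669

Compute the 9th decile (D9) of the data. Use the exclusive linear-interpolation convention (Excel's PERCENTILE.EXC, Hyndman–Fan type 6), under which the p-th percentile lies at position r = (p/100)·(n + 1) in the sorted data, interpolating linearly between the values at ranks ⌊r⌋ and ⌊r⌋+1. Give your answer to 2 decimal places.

3330.00

Sorted: 669, 1091, 1122, 1224, 1336, 1343, 1516, 1601, 1773, 1881, 2127, 2199, 2242, 2290, 2547, 2763, 2890, 2987, 3050, 3203, 3277, 3327, 3333, 3370.
n = 24.
r = (90/100)·(24 + 1) = 22.5.
Rank 22 is 3327 and rank 23 is 3333.
Interpolate: 3327 + 0.5·(3333 − 3327) = 3327 + 0.5·6 = 3330.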